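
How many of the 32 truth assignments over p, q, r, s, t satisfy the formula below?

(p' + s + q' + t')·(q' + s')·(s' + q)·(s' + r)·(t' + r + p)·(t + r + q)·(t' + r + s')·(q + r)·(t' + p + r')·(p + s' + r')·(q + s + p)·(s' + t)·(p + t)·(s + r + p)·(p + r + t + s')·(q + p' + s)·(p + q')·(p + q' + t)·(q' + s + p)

There are 2^5 = 32 truth assignments over (p, q, r, s, t).
Split on s. With s = 1, the clauses containing s are satisfied and s' drops from the rest; 0 of the 2^4 = 16 assignments to the other variables satisfy what remains.
With s = 0, by the same count on the reduced clause set, 2 assignments work.
(One model: p=T, q=T, r=F, s=F, t=F.)
Total: 0 + 2 = 2.

2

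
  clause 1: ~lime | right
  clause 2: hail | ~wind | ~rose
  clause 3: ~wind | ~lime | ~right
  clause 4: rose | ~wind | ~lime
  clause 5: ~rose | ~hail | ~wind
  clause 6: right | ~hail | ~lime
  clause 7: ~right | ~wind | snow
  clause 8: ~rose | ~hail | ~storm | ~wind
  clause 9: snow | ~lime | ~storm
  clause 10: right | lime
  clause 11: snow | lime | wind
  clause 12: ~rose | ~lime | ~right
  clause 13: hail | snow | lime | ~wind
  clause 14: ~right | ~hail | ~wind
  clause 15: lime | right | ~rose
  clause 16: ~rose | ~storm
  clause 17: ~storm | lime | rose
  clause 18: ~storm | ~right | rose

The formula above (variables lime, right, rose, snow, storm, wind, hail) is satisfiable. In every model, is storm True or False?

Suppose storm = 1.
Unit clause (~rose) forces rose = 0.
Unit clause (lime) forces lime = 1.
Unit clause (right) forces right = 1.
Now (~right) is unsatisfied and unit — conflict.
So every satisfying assignment has storm = False.

False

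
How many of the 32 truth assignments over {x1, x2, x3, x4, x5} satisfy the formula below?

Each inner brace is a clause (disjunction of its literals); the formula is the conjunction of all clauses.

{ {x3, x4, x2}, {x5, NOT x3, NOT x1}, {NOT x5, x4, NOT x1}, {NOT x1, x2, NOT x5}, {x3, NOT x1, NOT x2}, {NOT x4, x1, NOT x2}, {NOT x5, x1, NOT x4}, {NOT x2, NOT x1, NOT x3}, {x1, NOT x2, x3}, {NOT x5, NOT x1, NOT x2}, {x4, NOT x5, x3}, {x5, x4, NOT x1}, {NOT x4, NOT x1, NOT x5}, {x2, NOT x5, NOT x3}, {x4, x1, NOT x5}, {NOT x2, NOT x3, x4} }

There are 2^5 = 32 truth assignments over (x1, x2, x3, x4, x5).
Split on x5. With x5 = true, the clauses containing x5 are satisfied and NOT x5 drops from the rest; 0 of the 2^4 = 16 assignments to the other variables satisfy what remains.
With x5 = false, by the same count on the reduced clause set, 4 assignments work.
Total: 0 + 4 = 4.

4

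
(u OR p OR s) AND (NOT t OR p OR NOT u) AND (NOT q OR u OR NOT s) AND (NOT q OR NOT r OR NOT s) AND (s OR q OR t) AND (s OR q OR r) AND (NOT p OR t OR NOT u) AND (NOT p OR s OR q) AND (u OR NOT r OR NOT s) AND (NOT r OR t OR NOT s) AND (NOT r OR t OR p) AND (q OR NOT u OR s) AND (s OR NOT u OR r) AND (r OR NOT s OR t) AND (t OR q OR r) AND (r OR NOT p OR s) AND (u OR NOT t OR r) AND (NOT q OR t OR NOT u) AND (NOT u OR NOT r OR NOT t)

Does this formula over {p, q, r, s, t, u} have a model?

Try u = true.
Try t = true.
From the singleton clause (p), p = true.
From the singleton clause (NOT r), r = false.
From the singleton clause (s), s = true.
Every clause is now satisfied; q is unconstrained.
A satisfying assignment: p: true, q: true, r: false, s: true, t: true, u: true.

Yes, satisfiable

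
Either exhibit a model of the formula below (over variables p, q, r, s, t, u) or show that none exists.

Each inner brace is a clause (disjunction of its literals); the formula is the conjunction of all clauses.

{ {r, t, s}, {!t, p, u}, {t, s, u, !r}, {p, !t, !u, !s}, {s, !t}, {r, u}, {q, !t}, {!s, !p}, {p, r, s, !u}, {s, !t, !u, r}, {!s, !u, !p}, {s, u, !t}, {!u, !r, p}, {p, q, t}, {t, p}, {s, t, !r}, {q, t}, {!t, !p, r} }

UNSATISFIABLE

Branch on s: set s = true.
The clause (!p) is unit, so p = false.
The clause (t) is unit, so t = true.
The clause (u) is unit, so u = true.
That conflicts with the unit clause (!u).
So s must be the other value — set s = false.
The clause (!t) is unit, so t = false.
The clause (r) is unit, so r = true.
That conflicts with the unit clause (!r).
Either choice for s ends in contradiction.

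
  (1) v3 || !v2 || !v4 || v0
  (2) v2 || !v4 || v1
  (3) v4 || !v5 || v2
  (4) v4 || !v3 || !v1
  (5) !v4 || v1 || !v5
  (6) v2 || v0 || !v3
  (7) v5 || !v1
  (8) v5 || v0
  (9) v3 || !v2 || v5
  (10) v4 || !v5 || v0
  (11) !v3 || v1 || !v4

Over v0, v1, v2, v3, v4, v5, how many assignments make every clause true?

There are 2^6 = 64 truth assignments over (v0, v1, v2, v3, v4, v5).
Split on v1. With v1 = true, the clauses containing v1 are satisfied and !v1 drops from the rest; 7 of the 2^5 = 32 assignments to the other variables satisfy what remains.
With v1 = false, by the same count on the reduced clause set, 5 assignments work.
Total: 7 + 5 = 12.

12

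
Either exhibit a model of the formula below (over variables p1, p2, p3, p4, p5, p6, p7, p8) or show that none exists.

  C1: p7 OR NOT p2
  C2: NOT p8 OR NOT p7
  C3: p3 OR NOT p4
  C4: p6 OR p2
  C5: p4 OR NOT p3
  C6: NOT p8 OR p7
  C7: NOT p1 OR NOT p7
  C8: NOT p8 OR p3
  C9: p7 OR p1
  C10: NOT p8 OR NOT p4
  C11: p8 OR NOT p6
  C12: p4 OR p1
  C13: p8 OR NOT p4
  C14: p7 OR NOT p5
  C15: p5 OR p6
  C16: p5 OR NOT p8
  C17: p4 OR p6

UNSATISFIABLE

Case p7 = true:
(NOT p8) alone gives p8 = false.
(NOT p1) alone gives p1 = false.
(NOT p6) alone gives p6 = false.
(p2) alone gives p2 = true.
(p4) alone gives p4 = true.
That conflicts with the unit clause (NOT p4).
Backtrack on p7: now try p7 = false.
(NOT p2) alone gives p2 = false.
(p6) alone gives p6 = true.
(NOT p8) alone gives p8 = false.
That conflicts with the unit clause (p8).
Either choice for p7 ends in contradiction.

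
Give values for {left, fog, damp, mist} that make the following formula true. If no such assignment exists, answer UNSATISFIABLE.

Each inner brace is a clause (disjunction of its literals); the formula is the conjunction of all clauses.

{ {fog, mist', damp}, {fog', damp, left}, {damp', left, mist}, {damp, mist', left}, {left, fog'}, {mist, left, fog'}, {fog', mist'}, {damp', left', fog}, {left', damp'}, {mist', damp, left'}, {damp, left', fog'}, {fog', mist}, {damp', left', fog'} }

Suppose left = 0.
Unit clause (fog') forces fog = 0.
Suppose mist = 0.
Unit clause (damp') forces damp = 0.
This assignment satisfies each clause.

left=0, fog=0, damp=0, mist=0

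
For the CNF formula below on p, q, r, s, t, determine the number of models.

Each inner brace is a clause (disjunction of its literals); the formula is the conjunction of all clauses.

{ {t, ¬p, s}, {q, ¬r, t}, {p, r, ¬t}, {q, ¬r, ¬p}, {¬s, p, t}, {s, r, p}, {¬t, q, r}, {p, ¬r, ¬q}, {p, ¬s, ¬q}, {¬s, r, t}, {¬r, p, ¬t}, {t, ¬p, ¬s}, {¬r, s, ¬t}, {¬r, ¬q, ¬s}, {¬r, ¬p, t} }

There are 2^5 = 32 truth assignments over (p, q, r, s, t).
Split on q. With q = True, the clauses containing q are satisfied and ¬q drops from the rest; 2 of the 2^4 = 16 assignments to the other variables satisfy what remains.
With q = False, by the same count on the reduced clause set, 0 assignments work.
Total: 2 + 0 = 2.

2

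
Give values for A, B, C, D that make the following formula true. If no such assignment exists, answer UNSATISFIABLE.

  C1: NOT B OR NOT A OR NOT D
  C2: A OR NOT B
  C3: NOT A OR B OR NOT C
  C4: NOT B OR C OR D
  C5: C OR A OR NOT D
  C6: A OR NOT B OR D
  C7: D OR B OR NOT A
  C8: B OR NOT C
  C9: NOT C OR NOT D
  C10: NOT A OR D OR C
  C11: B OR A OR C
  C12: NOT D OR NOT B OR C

A: true, B: true, C: true, D: false

Case A = true:
Case B = true:
(NOT D) alone gives D = false.
(C) alone gives C = true.
This assignment satisfies each clause.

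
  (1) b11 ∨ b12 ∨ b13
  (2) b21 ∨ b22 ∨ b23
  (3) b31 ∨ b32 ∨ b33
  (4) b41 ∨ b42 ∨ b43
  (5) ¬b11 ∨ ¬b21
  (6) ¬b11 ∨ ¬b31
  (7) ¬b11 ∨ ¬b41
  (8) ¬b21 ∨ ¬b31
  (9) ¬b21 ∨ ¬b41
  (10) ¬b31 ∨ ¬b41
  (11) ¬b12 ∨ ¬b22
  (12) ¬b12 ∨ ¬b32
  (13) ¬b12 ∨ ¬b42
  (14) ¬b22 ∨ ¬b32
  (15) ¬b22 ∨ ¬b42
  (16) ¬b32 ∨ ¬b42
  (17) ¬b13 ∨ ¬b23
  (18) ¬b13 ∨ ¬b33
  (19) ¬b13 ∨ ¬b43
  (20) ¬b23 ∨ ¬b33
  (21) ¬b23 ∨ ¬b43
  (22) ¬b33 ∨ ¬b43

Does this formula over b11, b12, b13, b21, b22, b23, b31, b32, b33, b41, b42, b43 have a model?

Unsatisfiable

Try b11 = False.
Try b12 = True.
From the singleton clause (¬b22), b22 = False.
From the singleton clause (¬b32), b32 = False.
From the singleton clause (¬b42), b42 = False.
Try b21 = True.
From the singleton clause (¬b31), b31 = False.
From the singleton clause (b33), b33 = True.
From the singleton clause (¬b41), b41 = False.
From the singleton clause (b43), b43 = True.
But (¬b43) is also a unit clause — contradiction.
Undo b21 and try b21 = False.
From the singleton clause (b23), b23 = True.
From the singleton clause (¬b13), b13 = False.
From the singleton clause (¬b33), b33 = False.
From the singleton clause (b31), b31 = True.
From the singleton clause (¬b41), b41 = False.
From the singleton clause (b43), b43 = True.
But (¬b43) is also a unit clause — contradiction.
Either choice for b21 ends in contradiction.
Undo b12 and try b12 = False.
From the singleton clause (b13), b13 = True.
From the singleton clause (¬b23), b23 = False.
From the singleton clause (¬b33), b33 = False.
From the singleton clause (¬b43), b43 = False.
Try b21 = True.
From the singleton clause (¬b31), b31 = False.
From the singleton clause (b32), b32 = True.
From the singleton clause (¬b41), b41 = False.
From the singleton clause (b42), b42 = True.
But (¬b42) is also a unit clause — contradiction.
Undo b21 and try b21 = False.
From the singleton clause (b22), b22 = True.
From the singleton clause (¬b32), b32 = False.
From the singleton clause (b31), b31 = True.
From the singleton clause (¬b41), b41 = False.
From the singleton clause (b42), b42 = True.
But (¬b42) is also a unit clause — contradiction.
Either choice for b21 ends in contradiction.
Either choice for b12 ends in contradiction.
Undo b11 and try b11 = True.
From the singleton clause (¬b21), b21 = False.
From the singleton clause (¬b31), b31 = False.
From the singleton clause (¬b41), b41 = False.
Try b22 = True.
From the singleton clause (¬b12), b12 = False.
From the singleton clause (¬b32), b32 = False.
From the singleton clause (b33), b33 = True.
From the singleton clause (¬b42), b42 = False.
From the singleton clause (b43), b43 = True.
But (¬b43) is also a unit clause — contradiction.
Undo b22 and try b22 = False.
From the singleton clause (b23), b23 = True.
From the singleton clause (¬b13), b13 = False.
From the singleton clause (¬b33), b33 = False.
From the singleton clause (b32), b32 = True.
From the singleton clause (¬b12), b12 = False.
From the singleton clause (¬b42), b42 = False.
From the singleton clause (b43), b43 = True.
But (¬b43) is also a unit clause — contradiction.
Either choice for b22 ends in contradiction.
Either choice for b11 ends in contradiction.
No assignment satisfies every clause.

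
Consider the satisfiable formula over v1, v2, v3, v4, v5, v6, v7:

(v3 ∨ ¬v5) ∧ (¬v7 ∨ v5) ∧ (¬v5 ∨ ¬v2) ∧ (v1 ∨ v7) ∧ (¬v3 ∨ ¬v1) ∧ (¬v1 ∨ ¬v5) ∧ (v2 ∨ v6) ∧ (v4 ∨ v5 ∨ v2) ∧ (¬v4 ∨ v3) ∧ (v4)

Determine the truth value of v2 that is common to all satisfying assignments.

Suppose v2 = True.
The clause (¬v5) is unit, so v5 = False.
The clause (¬v7) is unit, so v7 = False.
The clause (v1) is unit, so v1 = True.
The clause (¬v3) is unit, so v3 = False.
The clause (¬v4) is unit, so v4 = False.
But (v4) is also a unit clause — contradiction.
So every satisfying assignment has v2 = False.

False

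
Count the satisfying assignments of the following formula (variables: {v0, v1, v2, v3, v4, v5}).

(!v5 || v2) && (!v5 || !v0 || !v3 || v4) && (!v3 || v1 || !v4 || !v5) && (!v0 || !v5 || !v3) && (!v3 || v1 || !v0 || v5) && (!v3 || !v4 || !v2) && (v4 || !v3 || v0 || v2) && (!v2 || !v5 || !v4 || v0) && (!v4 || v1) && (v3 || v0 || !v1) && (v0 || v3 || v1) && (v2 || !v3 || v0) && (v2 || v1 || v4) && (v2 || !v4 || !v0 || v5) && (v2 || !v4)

13

There are 2^6 = 64 truth assignments over (v0, v1, v2, v3, v4, v5).
Split on v5. With v5 = true, the clauses containing v5 are satisfied and !v5 drops from the rest; 5 of the 2^5 = 32 assignments to the other variables satisfy what remains.
With v5 = false, by the same count on the reduced clause set, 8 assignments work.
(One model: v0=F, v1=F, v2=T, v3=T, v4=F, v5=F.)
Total: 5 + 8 = 13.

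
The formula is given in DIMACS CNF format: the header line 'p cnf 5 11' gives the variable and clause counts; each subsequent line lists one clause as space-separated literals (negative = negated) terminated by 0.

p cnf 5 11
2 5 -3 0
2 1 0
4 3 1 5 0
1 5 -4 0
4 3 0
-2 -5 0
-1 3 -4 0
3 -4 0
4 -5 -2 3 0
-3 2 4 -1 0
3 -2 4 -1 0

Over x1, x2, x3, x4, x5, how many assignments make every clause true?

4

There are 2^5 = 32 truth assignments over (x1, x2, x3, x4, x5).
Split on x3. With x3 = True, the clauses containing x3 are satisfied and ¬x3 drops from the rest; 4 of the 2^4 = 16 assignments to the other variables satisfy what remains.
With x3 = False, by the same count on the reduced clause set, 0 assignments work.
Total: 4 + 0 = 4.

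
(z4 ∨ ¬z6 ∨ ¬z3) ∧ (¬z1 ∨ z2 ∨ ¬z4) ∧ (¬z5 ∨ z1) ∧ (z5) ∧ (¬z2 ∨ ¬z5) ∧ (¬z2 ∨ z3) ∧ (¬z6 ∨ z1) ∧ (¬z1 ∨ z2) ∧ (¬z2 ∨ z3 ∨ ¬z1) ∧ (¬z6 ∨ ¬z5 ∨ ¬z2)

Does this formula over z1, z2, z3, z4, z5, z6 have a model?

No

From the singleton clause (z5), z5 = True.
From the singleton clause (z1), z1 = True.
From the singleton clause (¬z2), z2 = False.
Now (z2) is unsatisfied and unit — conflict.
No assignment satisfies every clause.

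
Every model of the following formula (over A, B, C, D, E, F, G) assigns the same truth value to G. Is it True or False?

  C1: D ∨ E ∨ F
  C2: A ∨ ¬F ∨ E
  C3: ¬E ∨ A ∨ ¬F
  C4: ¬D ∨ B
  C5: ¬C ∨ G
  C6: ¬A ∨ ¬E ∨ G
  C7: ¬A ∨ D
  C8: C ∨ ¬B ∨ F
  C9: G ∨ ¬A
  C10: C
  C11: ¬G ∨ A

True

Suppose G = False.
The clause (¬C) is unit, so C = False.
That conflicts with the unit clause (C).
So every satisfying assignment has G = True.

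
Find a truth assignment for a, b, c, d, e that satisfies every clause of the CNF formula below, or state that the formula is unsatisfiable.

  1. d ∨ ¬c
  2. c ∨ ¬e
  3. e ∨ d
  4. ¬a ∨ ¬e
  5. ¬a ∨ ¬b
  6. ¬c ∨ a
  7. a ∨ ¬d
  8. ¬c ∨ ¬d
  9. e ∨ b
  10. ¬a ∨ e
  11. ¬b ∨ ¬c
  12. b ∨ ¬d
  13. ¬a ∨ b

Branch on d: set d = True.
Unit clause (a) forces a = True.
Unit clause (¬e) forces e = False.
Now (e) is unsatisfied and unit — conflict.
Backtrack on d: now try d = False.
Unit clause (¬c) forces c = False.
Unit clause (¬e) forces e = False.
Now (e) is unsatisfied and unit — conflict.
Either choice for d ends in contradiction.

UNSATISFIABLE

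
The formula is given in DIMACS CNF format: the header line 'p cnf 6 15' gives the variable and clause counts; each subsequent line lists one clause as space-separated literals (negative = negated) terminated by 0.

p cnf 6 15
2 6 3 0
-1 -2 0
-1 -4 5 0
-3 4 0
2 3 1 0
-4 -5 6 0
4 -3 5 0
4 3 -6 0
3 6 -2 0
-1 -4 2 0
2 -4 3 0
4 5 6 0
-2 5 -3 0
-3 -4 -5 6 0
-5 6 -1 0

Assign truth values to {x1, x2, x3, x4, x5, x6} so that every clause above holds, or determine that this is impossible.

x1: False, x2: True, x3: False, x4: True, x5: True, x6: True

Branch on x1: set x1 = False.
Branch on x3: set x3 = False.
From the singleton clause (x2), x2 = True.
From the singleton clause (x6), x6 = True.
From the singleton clause (x4), x4 = True.
All clauses hold; x5 can take either value.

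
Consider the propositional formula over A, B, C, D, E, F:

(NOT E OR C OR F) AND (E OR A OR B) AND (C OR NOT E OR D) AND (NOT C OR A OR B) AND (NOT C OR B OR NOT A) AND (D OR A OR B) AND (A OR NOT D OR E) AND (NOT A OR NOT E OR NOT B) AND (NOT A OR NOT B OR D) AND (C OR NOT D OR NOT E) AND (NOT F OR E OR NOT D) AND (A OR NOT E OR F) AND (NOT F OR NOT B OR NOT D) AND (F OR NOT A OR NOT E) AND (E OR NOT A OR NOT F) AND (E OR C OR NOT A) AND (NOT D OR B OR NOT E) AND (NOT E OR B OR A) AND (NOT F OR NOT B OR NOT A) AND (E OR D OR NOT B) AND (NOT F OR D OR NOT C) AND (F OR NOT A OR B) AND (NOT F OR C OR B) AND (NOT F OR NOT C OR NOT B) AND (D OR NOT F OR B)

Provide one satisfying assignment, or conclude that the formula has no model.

A: true; B: true; C: true; D: true; E: false; F: false

Try E = false.
Try A = true.
From the singleton clause (NOT F), F = false.
From the singleton clause (C), C = true.
From the singleton clause (B), B = true.
From the singleton clause (D), D = true.
This assignment satisfies each clause.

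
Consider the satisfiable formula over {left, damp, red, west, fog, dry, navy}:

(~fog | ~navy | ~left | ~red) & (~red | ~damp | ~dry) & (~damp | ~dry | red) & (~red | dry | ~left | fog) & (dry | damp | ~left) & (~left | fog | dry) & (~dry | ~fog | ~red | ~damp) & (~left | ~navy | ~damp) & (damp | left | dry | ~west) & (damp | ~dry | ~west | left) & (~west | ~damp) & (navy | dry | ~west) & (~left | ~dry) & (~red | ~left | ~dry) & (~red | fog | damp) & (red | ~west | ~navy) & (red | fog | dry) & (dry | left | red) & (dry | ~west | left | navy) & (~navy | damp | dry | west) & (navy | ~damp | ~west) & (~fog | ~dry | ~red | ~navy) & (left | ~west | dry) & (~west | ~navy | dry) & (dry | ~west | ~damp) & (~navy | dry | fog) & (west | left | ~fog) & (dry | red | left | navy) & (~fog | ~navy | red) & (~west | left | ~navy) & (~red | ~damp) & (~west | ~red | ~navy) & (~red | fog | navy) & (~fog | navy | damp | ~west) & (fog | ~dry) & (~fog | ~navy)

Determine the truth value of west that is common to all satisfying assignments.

False

Suppose west = 1.
Unit clause (~damp) forces damp = 0.
Try dry = 1.
Unit clause (left) forces left = 1.
Now (~left) is unsatisfied and unit — conflict.
Backtrack on dry: now try dry = 0.
Unit clause (~left) forces left = 0.
Now (left) is unsatisfied and unit — conflict.
Either choice for dry ends in contradiction.
So every satisfying assignment has west = False.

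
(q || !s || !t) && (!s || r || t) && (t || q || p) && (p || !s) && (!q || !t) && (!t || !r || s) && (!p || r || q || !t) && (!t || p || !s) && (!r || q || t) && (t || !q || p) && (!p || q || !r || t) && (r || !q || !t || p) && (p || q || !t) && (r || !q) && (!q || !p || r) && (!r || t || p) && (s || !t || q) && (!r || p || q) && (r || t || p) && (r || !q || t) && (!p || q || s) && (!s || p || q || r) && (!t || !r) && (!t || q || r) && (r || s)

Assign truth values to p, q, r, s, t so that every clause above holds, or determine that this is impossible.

p: true, q: true, r: true, s: true, t: false

Case p = true:
Case q = true:
Unit clause (!t) forces t = false.
Unit clause (r) forces r = true.
No clause remains; s is free.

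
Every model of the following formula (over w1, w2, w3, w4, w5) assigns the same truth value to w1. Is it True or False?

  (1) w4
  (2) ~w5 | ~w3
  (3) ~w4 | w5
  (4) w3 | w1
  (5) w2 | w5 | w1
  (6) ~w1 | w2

Suppose w1 = 0.
(w4) alone gives w4 = 1.
(w5) alone gives w5 = 1.
(~w3) alone gives w3 = 0.
But (w3) is also a unit clause — contradiction.
So every satisfying assignment has w1 = True.

True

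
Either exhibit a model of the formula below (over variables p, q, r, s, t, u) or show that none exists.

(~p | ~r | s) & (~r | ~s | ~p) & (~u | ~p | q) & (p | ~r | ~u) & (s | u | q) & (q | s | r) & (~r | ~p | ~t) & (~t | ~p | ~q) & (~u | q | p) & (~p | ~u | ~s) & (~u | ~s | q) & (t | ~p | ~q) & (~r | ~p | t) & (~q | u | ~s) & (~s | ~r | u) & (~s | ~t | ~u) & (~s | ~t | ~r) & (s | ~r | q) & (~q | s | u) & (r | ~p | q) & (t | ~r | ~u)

Suppose p = 0.
Suppose r = 0.
Suppose q = 1.
Suppose u = 1.
Suppose s = 1.
(~t) alone gives t = 0.
Every clause now holds.

p=0, q=1, r=0, s=1, t=0, u=1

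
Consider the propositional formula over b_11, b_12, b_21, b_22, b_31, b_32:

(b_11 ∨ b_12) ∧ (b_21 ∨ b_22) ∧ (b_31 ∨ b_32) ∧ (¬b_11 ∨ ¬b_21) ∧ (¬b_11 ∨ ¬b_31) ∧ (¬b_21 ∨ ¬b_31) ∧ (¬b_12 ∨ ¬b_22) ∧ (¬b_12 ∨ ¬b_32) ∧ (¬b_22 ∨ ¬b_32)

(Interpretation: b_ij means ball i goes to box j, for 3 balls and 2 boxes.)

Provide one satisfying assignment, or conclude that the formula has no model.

UNSATISFIABLE

Try b_11 = True.
Unit clause (¬b_21) forces b_21 = False.
Unit clause (b_22) forces b_22 = True.
Unit clause (¬b_31) forces b_31 = False.
Unit clause (b_32) forces b_32 = True.
That conflicts with the unit clause (¬b_32).
So b_11 must be the other value — set b_11 = False.
Unit clause (b_12) forces b_12 = True.
Unit clause (¬b_22) forces b_22 = False.
Unit clause (b_21) forces b_21 = True.
Unit clause (¬b_31) forces b_31 = False.
Unit clause (b_32) forces b_32 = True.
That conflicts with the unit clause (¬b_32).
Either choice for b_11 ends in contradiction.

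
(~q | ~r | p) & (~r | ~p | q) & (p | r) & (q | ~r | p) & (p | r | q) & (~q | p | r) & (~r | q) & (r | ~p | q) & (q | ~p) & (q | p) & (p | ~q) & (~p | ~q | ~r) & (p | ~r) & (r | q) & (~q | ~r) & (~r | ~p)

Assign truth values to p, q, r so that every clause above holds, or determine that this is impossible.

Case p = 1:
Unit clause (q) forces q = 1.
Unit clause (~r) forces r = 0.
This assignment satisfies each clause.

p ↦ 1,  q ↦ 1,  r ↦ 0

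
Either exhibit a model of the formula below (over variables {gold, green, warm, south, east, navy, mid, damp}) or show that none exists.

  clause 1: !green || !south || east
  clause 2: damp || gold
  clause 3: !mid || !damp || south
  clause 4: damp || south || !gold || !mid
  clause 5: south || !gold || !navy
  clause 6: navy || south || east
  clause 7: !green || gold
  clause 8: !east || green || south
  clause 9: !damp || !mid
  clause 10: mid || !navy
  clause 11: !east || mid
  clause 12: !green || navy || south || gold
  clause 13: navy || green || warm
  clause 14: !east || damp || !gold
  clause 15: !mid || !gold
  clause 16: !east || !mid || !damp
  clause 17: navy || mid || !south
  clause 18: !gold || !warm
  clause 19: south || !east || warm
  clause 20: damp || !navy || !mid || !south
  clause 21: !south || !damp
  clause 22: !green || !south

UNSATISFIABLE

Suppose damp = true.
Unit clause (!mid) forces mid = false.
Unit clause (!navy) forces navy = false.
Unit clause (!east) forces east = false.
Unit clause (south) forces south = true.
Now (!south) is unsatisfied and unit — conflict.
That branch fails; take damp = false instead.
Unit clause (gold) forces gold = true.
Unit clause (!east) forces east = false.
Unit clause (!mid) forces mid = false.
Unit clause (!navy) forces navy = false.
Unit clause (south) forces south = true.
Now (!south) is unsatisfied and unit — conflict.
Both values of damp lead to a conflict.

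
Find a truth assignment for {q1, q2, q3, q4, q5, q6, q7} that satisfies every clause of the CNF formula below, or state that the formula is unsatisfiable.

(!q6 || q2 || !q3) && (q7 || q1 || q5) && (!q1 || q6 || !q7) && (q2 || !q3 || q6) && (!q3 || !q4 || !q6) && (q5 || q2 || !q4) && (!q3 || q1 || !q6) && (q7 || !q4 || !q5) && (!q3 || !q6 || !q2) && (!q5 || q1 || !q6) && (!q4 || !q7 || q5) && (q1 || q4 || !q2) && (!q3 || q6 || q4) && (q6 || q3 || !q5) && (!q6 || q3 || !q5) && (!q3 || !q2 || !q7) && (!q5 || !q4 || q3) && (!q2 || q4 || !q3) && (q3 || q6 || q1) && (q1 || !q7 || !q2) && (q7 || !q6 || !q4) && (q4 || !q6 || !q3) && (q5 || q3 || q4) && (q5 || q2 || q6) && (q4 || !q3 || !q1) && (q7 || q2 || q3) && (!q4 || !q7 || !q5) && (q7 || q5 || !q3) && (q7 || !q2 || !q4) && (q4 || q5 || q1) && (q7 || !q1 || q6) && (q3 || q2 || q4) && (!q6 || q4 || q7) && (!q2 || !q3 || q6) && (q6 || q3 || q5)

Suppose q6 = false.
Suppose q1 = false.
From the singleton clause (q3), q3 = true.
From the singleton clause (q2), q2 = true.
But (!q2) is also a unit clause — contradiction.
Backtrack on q1: now try q1 = true.
From the singleton clause (!q7), q7 = false.
But (q7) is also a unit clause — contradiction.
Neither q1 = true nor q1 = false works.
Backtrack on q6: now try q6 = true.
Suppose q2 = true.
From the singleton clause (!q3), q3 = false.
From the singleton clause (!q5), q5 = false.
From the singleton clause (q4), q4 = true.
From the singleton clause (!q7), q7 = false.
But (q7) is also a unit clause — contradiction.
Backtrack on q2: now try q2 = false.
From the singleton clause (!q3), q3 = false.
From the singleton clause (!q5), q5 = false.
From the singleton clause (!q4), q4 = false.
But (q4) is also a unit clause — contradiction.
Neither q2 = true nor q2 = false works.
Neither q6 = true nor q6 = false works.

UNSATISFIABLE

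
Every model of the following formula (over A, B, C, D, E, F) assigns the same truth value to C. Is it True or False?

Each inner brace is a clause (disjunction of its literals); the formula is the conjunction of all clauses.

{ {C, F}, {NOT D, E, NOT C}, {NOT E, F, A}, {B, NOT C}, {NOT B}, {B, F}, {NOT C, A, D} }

False

Suppose C = true.
(B) alone gives B = true.
But (NOT B) is also a unit clause — contradiction.
So every satisfying assignment has C = False.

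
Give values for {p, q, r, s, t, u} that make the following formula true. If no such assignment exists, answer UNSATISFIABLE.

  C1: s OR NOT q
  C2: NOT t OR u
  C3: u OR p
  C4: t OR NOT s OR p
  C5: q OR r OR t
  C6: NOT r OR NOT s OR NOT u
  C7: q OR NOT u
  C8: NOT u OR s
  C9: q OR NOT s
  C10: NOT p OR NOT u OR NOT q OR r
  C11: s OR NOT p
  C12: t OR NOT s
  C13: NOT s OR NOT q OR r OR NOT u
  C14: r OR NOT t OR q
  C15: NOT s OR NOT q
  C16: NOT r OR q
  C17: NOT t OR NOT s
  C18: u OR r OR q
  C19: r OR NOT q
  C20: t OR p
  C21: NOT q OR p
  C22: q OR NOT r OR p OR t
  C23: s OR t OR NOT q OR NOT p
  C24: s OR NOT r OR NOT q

Suppose s = true.
Unit clause (q) forces q = true.
But (NOT q) is also a unit clause — contradiction.
Backtrack on s: now try s = false.
Unit clause (NOT q) forces q = false.
Unit clause (NOT u) forces u = false.
Unit clause (NOT t) forces t = false.
Unit clause (p) forces p = true.
But (NOT p) is also a unit clause — contradiction.
Both values of s lead to a conflict.

UNSATISFIABLE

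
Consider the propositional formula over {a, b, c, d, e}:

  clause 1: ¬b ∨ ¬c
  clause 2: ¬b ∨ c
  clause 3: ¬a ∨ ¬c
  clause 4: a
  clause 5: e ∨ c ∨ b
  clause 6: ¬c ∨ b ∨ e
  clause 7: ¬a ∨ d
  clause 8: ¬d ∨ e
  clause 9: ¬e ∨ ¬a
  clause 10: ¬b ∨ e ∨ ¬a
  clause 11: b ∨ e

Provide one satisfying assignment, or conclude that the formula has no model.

The clause (a) is unit, so a = True.
The clause (¬c) is unit, so c = False.
The clause (¬b) is unit, so b = False.
The clause (e) is unit, so e = True.
But (¬e) is also a unit clause — contradiction.

UNSATISFIABLE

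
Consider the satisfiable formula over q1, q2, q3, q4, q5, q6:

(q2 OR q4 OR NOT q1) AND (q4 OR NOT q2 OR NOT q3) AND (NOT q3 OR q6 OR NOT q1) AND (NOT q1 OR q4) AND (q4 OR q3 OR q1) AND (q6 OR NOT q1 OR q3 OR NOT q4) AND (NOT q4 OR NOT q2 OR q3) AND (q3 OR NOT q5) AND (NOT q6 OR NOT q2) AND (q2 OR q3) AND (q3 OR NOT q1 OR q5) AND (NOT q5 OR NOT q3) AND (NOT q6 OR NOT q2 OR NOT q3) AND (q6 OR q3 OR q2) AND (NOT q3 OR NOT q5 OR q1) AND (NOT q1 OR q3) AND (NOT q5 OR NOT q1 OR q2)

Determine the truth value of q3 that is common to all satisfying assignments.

True

Suppose q3 = false.
Unit clause (NOT q5) forces q5 = false.
Unit clause (q2) forces q2 = true.
Unit clause (NOT q4) forces q4 = false.
Unit clause (NOT q1) forces q1 = false.
Now (q1) is unsatisfied and unit — conflict.
So every satisfying assignment has q3 = True.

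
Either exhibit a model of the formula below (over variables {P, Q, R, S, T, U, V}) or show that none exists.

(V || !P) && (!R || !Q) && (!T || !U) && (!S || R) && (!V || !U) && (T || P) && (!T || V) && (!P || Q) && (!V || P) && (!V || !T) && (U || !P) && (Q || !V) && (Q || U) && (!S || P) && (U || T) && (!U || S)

Branch on V: set V = true.
The clause (!U) is unit, so U = false.
The clause (P) is unit, so P = true.
That conflicts with the unit clause (!P).
Undo V and try V = false.
The clause (!P) is unit, so P = false.
The clause (T) is unit, so T = true.
That conflicts with the unit clause (!T).
Either choice for V ends in contradiction.

UNSATISFIABLE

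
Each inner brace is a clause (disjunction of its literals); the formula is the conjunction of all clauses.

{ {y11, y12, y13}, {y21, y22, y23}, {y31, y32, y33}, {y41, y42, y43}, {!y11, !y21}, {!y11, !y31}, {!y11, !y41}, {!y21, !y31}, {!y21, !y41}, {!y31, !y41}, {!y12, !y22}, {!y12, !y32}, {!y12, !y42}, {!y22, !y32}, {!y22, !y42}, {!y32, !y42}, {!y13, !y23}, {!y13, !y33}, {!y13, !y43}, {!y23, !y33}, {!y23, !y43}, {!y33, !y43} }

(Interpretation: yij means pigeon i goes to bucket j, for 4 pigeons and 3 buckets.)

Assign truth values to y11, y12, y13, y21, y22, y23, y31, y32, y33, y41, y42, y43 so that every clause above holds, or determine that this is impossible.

Case y11 = false:
Case y12 = true:
From the singleton clause (!y22), y22 = false.
From the singleton clause (!y32), y32 = false.
From the singleton clause (!y42), y42 = false.
Case y21 = true:
From the singleton clause (!y31), y31 = false.
From the singleton clause (y33), y33 = true.
From the singleton clause (!y41), y41 = false.
From the singleton clause (y43), y43 = true.
Now (!y43) is unsatisfied and unit — conflict.
That branch fails; take y21 = false instead.
From the singleton clause (y23), y23 = true.
From the singleton clause (!y13), y13 = false.
From the singleton clause (!y33), y33 = false.
From the singleton clause (y31), y31 = true.
From the singleton clause (!y41), y41 = false.
From the singleton clause (y43), y43 = true.
Now (!y43) is unsatisfied and unit — conflict.
Either choice for y21 ends in contradiction.
That branch fails; take y12 = false instead.
From the singleton clause (y13), y13 = true.
From the singleton clause (!y23), y23 = false.
From the singleton clause (!y33), y33 = false.
From the singleton clause (!y43), y43 = false.
Case y21 = true:
From the singleton clause (!y31), y31 = false.
From the singleton clause (y32), y32 = true.
From the singleton clause (!y41), y41 = false.
From the singleton clause (y42), y42 = true.
Now (!y42) is unsatisfied and unit — conflict.
That branch fails; take y21 = false instead.
From the singleton clause (y22), y22 = true.
From the singleton clause (!y32), y32 = false.
From the singleton clause (y31), y31 = true.
From the singleton clause (!y41), y41 = false.
From the singleton clause (y42), y42 = true.
Now (!y42) is unsatisfied and unit — conflict.
Either choice for y21 ends in contradiction.
Either choice for y12 ends in contradiction.
That branch fails; take y11 = true instead.
From the singleton clause (!y21), y21 = false.
From the singleton clause (!y31), y31 = false.
From the singleton clause (!y41), y41 = false.
Case y22 = true:
From the singleton clause (!y12), y12 = false.
From the singleton clause (!y32), y32 = false.
From the singleton clause (y33), y33 = true.
From the singleton clause (!y42), y42 = false.
From the singleton clause (y43), y43 = true.
Now (!y43) is unsatisfied and unit — conflict.
That branch fails; take y22 = false instead.
From the singleton clause (y23), y23 = true.
From the singleton clause (!y13), y13 = false.
From the singleton clause (!y33), y33 = false.
From the singleton clause (y32), y32 = true.
From the singleton clause (!y12), y12 = false.
From the singleton clause (!y42), y42 = false.
From the singleton clause (y43), y43 = true.
Now (!y43) is unsatisfied and unit — conflict.
Either choice for y22 ends in contradiction.
Either choice for y11 ends in contradiction.

UNSATISFIABLE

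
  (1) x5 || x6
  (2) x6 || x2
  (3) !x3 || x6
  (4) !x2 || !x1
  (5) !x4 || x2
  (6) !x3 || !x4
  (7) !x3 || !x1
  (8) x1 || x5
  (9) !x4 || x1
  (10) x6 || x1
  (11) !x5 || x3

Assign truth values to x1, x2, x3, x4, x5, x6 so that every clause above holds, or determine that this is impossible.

x1=false; x2=false; x3=true; x4=false; x5=true; x6=true

Case x5 = true:
The clause (x3) is unit, so x3 = true.
The clause (x6) is unit, so x6 = true.
The clause (!x4) is unit, so x4 = false.
The clause (!x1) is unit, so x1 = false.
No clause remains; x2 is free.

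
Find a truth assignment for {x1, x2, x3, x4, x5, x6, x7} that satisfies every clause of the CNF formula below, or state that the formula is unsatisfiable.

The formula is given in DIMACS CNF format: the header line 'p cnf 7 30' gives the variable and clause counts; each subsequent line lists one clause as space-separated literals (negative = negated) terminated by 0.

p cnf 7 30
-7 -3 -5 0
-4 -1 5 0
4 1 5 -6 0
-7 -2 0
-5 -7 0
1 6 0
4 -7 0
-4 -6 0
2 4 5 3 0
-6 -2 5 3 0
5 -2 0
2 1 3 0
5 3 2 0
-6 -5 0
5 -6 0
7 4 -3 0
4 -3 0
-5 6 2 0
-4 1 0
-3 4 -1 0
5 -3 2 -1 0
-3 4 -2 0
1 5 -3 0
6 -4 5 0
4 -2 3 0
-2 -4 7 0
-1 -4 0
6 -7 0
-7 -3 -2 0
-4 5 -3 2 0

Case x7 = False:
Case x1 = True:
The clause (¬x4) is unit, so x4 = False.
The clause (¬x3) is unit, so x3 = False.
The clause (¬x2) is unit, so x2 = False.
The clause (x5) is unit, so x5 = True.
The clause (¬x6) is unit, so x6 = False.
Now (x6) is unsatisfied and unit — conflict.
That branch fails; take x1 = False instead.
The clause (x6) is unit, so x6 = True.
The clause (¬x4) is unit, so x4 = False.
The clause (x5) is unit, so x5 = True.
Now (¬x5) is unsatisfied and unit — conflict.
Both values of x1 lead to a conflict.
That branch fails; take x7 = True instead.
The clause (¬x2) is unit, so x2 = False.
The clause (¬x5) is unit, so x5 = False.
The clause (x4) is unit, so x4 = True.
The clause (¬x1) is unit, so x1 = False.
Now (x1) is unsatisfied and unit — conflict.
Both values of x7 lead to a conflict.

UNSATISFIABLE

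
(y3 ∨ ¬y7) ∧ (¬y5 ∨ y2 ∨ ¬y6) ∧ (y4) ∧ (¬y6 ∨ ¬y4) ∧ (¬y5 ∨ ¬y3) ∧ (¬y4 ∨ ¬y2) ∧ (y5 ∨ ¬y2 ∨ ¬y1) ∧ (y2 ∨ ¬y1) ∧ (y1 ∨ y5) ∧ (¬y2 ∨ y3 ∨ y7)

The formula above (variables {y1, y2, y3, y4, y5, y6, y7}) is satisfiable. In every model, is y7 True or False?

False

Suppose y7 = True.
The clause (y3) is unit, so y3 = True.
The clause (y4) is unit, so y4 = True.
The clause (¬y6) is unit, so y6 = False.
The clause (¬y5) is unit, so y5 = False.
The clause (¬y2) is unit, so y2 = False.
The clause (¬y1) is unit, so y1 = False.
But (y1) is also a unit clause — contradiction.
So every satisfying assignment has y7 = False.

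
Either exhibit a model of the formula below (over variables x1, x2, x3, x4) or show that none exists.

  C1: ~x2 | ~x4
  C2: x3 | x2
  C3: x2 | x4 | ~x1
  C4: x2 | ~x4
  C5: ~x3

x1 ↦ 0, x2 ↦ 1, x3 ↦ 0, x4 ↦ 0

From the singleton clause (~x3), x3 = 0.
From the singleton clause (x2), x2 = 1.
From the singleton clause (~x4), x4 = 0.
All clauses hold; x1 can take either value.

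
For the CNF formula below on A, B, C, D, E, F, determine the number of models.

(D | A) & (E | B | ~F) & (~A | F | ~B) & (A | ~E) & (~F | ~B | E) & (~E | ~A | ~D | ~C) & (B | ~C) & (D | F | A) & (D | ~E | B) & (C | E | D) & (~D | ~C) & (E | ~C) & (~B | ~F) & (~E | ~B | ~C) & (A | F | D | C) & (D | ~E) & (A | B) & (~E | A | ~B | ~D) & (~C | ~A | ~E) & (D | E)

4

There are 2^6 = 64 truth assignments over (A, B, C, D, E, F).
Split on C. With C = 1, the clauses containing C are satisfied and ~C drops from the rest; 0 of the 2^5 = 32 assignments to the other variables satisfy what remains.
With C = 0, by the same count on the reduced clause set, 4 assignments work.
Total: 0 + 4 = 4.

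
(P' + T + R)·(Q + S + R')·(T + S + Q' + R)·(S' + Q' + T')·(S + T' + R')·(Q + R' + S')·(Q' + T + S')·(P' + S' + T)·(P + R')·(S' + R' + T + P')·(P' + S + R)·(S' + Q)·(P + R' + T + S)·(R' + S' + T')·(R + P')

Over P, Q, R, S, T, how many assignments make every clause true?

There are 2^5 = 32 truth assignments over (P, Q, R, S, T).
Split on T. With T = 1, the clauses containing T are satisfied and T' drops from the rest; 2 of the 2^4 = 16 assignments to the other variables satisfy what remains.
With T = 0, by the same count on the reduced clause set, 2 assignments work.
(One model: P=F, Q=F, R=F, S=F, T=F.)
Total: 2 + 2 = 4.

4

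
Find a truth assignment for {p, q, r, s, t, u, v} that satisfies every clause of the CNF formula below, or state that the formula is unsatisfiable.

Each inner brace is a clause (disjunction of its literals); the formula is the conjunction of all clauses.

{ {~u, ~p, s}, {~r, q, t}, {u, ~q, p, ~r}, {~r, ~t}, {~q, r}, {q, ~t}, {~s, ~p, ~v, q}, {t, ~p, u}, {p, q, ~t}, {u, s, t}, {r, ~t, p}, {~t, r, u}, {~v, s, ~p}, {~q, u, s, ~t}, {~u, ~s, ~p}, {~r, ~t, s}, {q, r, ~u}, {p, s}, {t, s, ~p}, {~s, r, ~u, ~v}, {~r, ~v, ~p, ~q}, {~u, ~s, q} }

Try r = 1.
Unit clause (~t) forces t = 0.
Unit clause (q) forces q = 1.
Try u = 1.
Try p = 0.
Unit clause (s) forces s = 1.
No clause remains; v is free.

p ↦ 0, q ↦ 1, r ↦ 1, s ↦ 1, t ↦ 0, u ↦ 1, v ↦ 0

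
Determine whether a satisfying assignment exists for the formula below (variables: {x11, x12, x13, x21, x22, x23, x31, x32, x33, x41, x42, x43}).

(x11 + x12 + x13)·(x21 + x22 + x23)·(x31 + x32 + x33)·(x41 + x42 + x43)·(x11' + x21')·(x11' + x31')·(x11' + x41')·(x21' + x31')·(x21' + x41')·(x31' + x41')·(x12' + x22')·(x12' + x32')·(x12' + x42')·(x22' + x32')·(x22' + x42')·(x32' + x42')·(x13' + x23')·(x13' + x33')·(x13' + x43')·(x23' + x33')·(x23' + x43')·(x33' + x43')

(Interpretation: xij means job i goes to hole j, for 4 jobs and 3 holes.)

Case x11 = 0:
Case x12 = 1:
The clause (x22') is unit, so x22 = 0.
The clause (x32') is unit, so x32 = 0.
The clause (x42') is unit, so x42 = 0.
Case x21 = 1:
The clause (x31') is unit, so x31 = 0.
The clause (x33) is unit, so x33 = 1.
The clause (x41') is unit, so x41 = 0.
The clause (x43) is unit, so x43 = 1.
But (x43') is also a unit clause — contradiction.
Undo x21 and try x21 = 0.
The clause (x23) is unit, so x23 = 1.
The clause (x13') is unit, so x13 = 0.
The clause (x33') is unit, so x33 = 0.
The clause (x31) is unit, so x31 = 1.
The clause (x41') is unit, so x41 = 0.
The clause (x43) is unit, so x43 = 1.
But (x43') is also a unit clause — contradiction.
Either choice for x21 ends in contradiction.
Undo x12 and try x12 = 0.
The clause (x13) is unit, so x13 = 1.
The clause (x23') is unit, so x23 = 0.
The clause (x33') is unit, so x33 = 0.
The clause (x43') is unit, so x43 = 0.
Case x21 = 1:
The clause (x31') is unit, so x31 = 0.
The clause (x32) is unit, so x32 = 1.
The clause (x41') is unit, so x41 = 0.
The clause (x42) is unit, so x42 = 1.
But (x42') is also a unit clause — contradiction.
Undo x21 and try x21 = 0.
The clause (x22) is unit, so x22 = 1.
The clause (x32') is unit, so x32 = 0.
The clause (x31) is unit, so x31 = 1.
The clause (x41') is unit, so x41 = 0.
The clause (x42) is unit, so x42 = 1.
But (x42') is also a unit clause — contradiction.
Either choice for x21 ends in contradiction.
Either choice for x12 ends in contradiction.
Undo x11 and try x11 = 1.
The clause (x21') is unit, so x21 = 0.
The clause (x31') is unit, so x31 = 0.
The clause (x41') is unit, so x41 = 0.
Case x22 = 1:
The clause (x12') is unit, so x12 = 0.
The clause (x32') is unit, so x32 = 0.
The clause (x33) is unit, so x33 = 1.
The clause (x42') is unit, so x42 = 0.
The clause (x43) is unit, so x43 = 1.
But (x43') is also a unit clause — contradiction.
Undo x22 and try x22 = 0.
The clause (x23) is unit, so x23 = 1.
The clause (x13') is unit, so x13 = 0.
The clause (x33') is unit, so x33 = 0.
The clause (x32) is unit, so x32 = 1.
The clause (x12') is unit, so x12 = 0.
The clause (x42') is unit, so x42 = 0.
The clause (x43) is unit, so x43 = 1.
But (x43') is also a unit clause — contradiction.
Either choice for x22 ends in contradiction.
Either choice for x11 ends in contradiction.
No assignment satisfies every clause.

No, unsatisfiable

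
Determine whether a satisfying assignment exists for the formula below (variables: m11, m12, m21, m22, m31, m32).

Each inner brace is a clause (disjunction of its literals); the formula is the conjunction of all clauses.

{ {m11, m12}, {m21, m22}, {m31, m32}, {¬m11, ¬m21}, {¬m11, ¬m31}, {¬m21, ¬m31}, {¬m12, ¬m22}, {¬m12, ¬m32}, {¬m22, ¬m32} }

Unsatisfiable

Try m11 = True.
(¬m21) alone gives m21 = False.
(m22) alone gives m22 = True.
(¬m31) alone gives m31 = False.
(m32) alone gives m32 = True.
Now (¬m32) is unsatisfied and unit — conflict.
So m11 must be the other value — set m11 = False.
(m12) alone gives m12 = True.
(¬m22) alone gives m22 = False.
(m21) alone gives m21 = True.
(¬m31) alone gives m31 = False.
(m32) alone gives m32 = True.
Now (¬m32) is unsatisfied and unit — conflict.
Neither m11 = True nor m11 = False works.
No assignment satisfies every clause.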